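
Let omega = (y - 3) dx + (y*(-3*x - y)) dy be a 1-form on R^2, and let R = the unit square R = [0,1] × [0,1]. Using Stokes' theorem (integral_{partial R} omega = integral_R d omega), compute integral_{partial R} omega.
integral_(partial R) omega = -5/2

Stokes: integral_partial_R omega = integral_R d omega with d omega = (∂Q/∂x - ∂P/∂y) dx ∧ dy.
  ∂Q/∂x = -3*y
  ∂P/∂y = 1
  integrand = ∂Q/∂x - ∂P/∂y = -3*y - 1.
Integrating over R: integral_0^1 integral_0^1 (-3*y - 1) dx dy = -5/2.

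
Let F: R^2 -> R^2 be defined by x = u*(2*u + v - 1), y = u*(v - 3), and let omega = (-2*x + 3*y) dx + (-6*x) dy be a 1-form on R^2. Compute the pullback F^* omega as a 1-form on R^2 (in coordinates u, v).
F^* omega = (u*(-16*u^2 - 12*u*v + 12*u - 5*v^2 + 16*v - 11)) du + (u^2*(-16*u - 5*v - 1)) dv

Using F^*(f dg) = (f ∘ F) d(g ∘ F), substitute each coordinate x_i by F_i(u, v) in f_i, and replace dx_i by d F_i = (∂F_i/∂u) du + (∂F_i/∂v) dv.
  For the x component: f_1(F) = u*(-4*u + v - 7); d F_1 = (4*u + v - 1) du + (u) dv
  For the y component: f_2(F) = 6*u*(-2*u - v + 1); d F_2 = (v - 3) du + (u) dv
Combining and collecting du, dv coefficients:
  coeff of du: u*(-16*u^2 - 12*u*v + 12*u - 5*v^2 + 16*v - 11)
  coeff of dv: u^2*(-16*u - 5*v - 1)
F^* omega = (u*(-16*u^2 - 12*u*v + 12*u - 5*v^2 + 16*v - 11)) du + (u^2*(-16*u - 5*v - 1)) dv.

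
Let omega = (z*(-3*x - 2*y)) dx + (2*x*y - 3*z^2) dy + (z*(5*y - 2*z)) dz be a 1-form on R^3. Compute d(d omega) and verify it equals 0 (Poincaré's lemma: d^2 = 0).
d(d omega) = 0

Step 1: d omega = sum_{i<j} (∂f_j/∂x_i - ∂f_i/∂x_j) dx_i ∧ dx_j:
  coeff of dx ∧ dy: 2*y + 2*z
  coeff of dx ∧ dz: 3*x + 2*y
  coeff of dy ∧ dz: 11*z
Step 2: Apply d again to each 2-form coefficient. The only possible 3-form in R^3 is dx ∧ dy ∧ dz, with coefficient
  ∂(coeff of dy∧dz)/∂x - ∂(coeff of dx∧dz)/∂y + ∂(coeff of dx∧dy)/∂z
  = ∂/∂x (11*z) - ∂/∂y (3*x + 2*y) + ∂/∂z (2*y + 2*z).
Each of these terms simplifies to sums of mixed partials that cancel in pairs. The result is 0 (by equality of mixed partials for smooth functions — Schwarz / Clairaut).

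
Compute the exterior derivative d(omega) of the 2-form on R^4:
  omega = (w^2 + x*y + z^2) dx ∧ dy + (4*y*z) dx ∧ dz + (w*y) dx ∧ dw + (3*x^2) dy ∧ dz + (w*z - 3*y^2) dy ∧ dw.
d(omega) = (6*x - 2*z) dx ∧ dy ∧ dz + (w) dx ∧ dy ∧ dw + (-w) dy ∧ dz ∧ dw

For a 2-form omega = sum_{i<j} g_{ij} dx_i ∧ dx_j, the exterior derivative is
  d(omega) = sum_{i<j} d(g_{ij}) ∧ dx_i ∧ dx_j = sum_{i<j, k} (∂g_{ij}/∂x_k) dx_k ∧ dx_i ∧ dx_j.
Expand each term, using dx_k ∧ dx_i ∧ dx_j = sgn(permutation) dx_{(a)} ∧ dx_{(b)} ∧ dx_{(c)} with (a < b < c) sorted:
  d(w^2 + x*y + z^2) includes (∂/∂z)(w^2 + x*y + z^2) dz = (2*z) dz, which multiplied by dx ∧ dy gives (2*z) dx ∧ dy ∧ dz
  d(w^2 + x*y + z^2) includes (∂/∂w)(w^2 + x*y + z^2) dw = (2*w) dw, which multiplied by dx ∧ dy gives (2*w) dx ∧ dy ∧ dw
  d(4*y*z) includes (∂/∂y)(4*y*z) dy = (4*z) dy, which multiplied by dx ∧ dz gives (-4*z) dx ∧ dy ∧ dz
  d(w*y) includes (∂/∂y)(w*y) dy = (w) dy, which multiplied by dx ∧ dw gives (-w) dx ∧ dy ∧ dw
  d(3*x^2) includes (∂/∂x)(3*x^2) dx = (6*x) dx, which multiplied by dy ∧ dz gives (6*x) dx ∧ dy ∧ dz
  d(w*z - 3*y^2) includes (∂/∂z)(w*z - 3*y^2) dz = (w) dz, which multiplied by dy ∧ dw gives (-w) dy ∧ dz ∧ dw
Collecting like 3-forms: d(omega) = (6*x - 2*z) dx ∧ dy ∧ dz + (w) dx ∧ dy ∧ dw + (-w) dy ∧ dz ∧ dw.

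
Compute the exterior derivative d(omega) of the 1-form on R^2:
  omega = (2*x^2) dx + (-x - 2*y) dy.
d(omega) = (-1) dx ∧ dy

For a 1-form omega = sum_i f_i dx_i, the exterior derivative is
  d(omega) = sum_{i < j} (∂f_j/∂x_i - ∂f_i/∂x_j) dx_i ∧ dx_j.
  coefficient of dx ∧ dy: ∂f_2/∂x - ∂f_1/∂y = ∂(-x - 2*y)/∂x - ∂(2*x^2)/∂y = -1
Assembling: d(omega) = (-1) dx ∧ dy.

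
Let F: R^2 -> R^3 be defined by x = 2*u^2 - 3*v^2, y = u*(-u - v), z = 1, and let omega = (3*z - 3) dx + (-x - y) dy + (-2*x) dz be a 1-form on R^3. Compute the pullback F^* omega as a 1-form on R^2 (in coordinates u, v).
F^* omega = (2*u^3 - u^2*v - 7*u*v^2 - 3*v^3) du + (u*(u^2 - u*v - 3*v^2)) dv

Using F^*(f dg) = (f ∘ F) d(g ∘ F), substitute each coordinate x_i by F_i(u, v) in f_i, and replace dx_i by d F_i = (∂F_i/∂u) du + (∂F_i/∂v) dv.
  For the x component: f_1(F) = 0; d F_1 = (4*u) du + (-6*v) dv
  For the y component: f_2(F) = -u^2 + u*v + 3*v^2; d F_2 = (-2*u - v) du + (-u) dv
  For the z component: f_3(F) = -4*u^2 + 6*v^2; d F_3 = (0) du + (0) dv
Combining and collecting du, dv coefficients:
  coeff of du: 2*u^3 - u^2*v - 7*u*v^2 - 3*v^3
  coeff of dv: u*(u^2 - u*v - 3*v^2)
F^* omega = (2*u^3 - u^2*v - 7*u*v^2 - 3*v^3) du + (u*(u^2 - u*v - 3*v^2)) dv.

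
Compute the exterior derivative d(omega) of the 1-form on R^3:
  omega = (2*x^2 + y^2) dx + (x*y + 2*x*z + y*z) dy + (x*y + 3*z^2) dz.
d(omega) = (-y + 2*z) dx ∧ dy + (y) dx ∧ dz + (-x - y) dy ∧ dz

For a 1-form omega = sum_i f_i dx_i, the exterior derivative is
  d(omega) = sum_{i < j} (∂f_j/∂x_i - ∂f_i/∂x_j) dx_i ∧ dx_j.
  coefficient of dx ∧ dy: ∂f_2/∂x - ∂f_1/∂y = ∂(x*y + 2*x*z + y*z)/∂x - ∂(2*x^2 + y^2)/∂y = -y + 2*z
  coefficient of dx ∧ dz: ∂f_3/∂x - ∂f_1/∂z = ∂(x*y + 3*z^2)/∂x - ∂(2*x^2 + y^2)/∂z = y
  coefficient of dy ∧ dz: ∂f_3/∂y - ∂f_2/∂z = ∂(x*y + 3*z^2)/∂y - ∂(x*y + 2*x*z + y*z)/∂z = -x - y
Assembling: d(omega) = (-y + 2*z) dx ∧ dy + (y) dx ∧ dz + (-x - y) dy ∧ dz.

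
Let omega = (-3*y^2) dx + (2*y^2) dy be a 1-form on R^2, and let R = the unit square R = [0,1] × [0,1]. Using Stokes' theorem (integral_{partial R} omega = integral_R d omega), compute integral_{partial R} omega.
integral_(partial R) omega = 3

Stokes: integral_partial_R omega = integral_R d omega with d omega = (∂Q/∂x - ∂P/∂y) dx ∧ dy.
  ∂Q/∂x = 0
  ∂P/∂y = -6*y
  integrand = ∂Q/∂x - ∂P/∂y = 6*y.
Integrating over R: integral_0^1 integral_0^1 (6*y) dx dy = 3.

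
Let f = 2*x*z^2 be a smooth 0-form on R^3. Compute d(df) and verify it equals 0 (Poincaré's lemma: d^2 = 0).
d(df) = 0

Step 1: df = sum_i (∂f/∂x_i) dx_i = (2*z^2) dx + (0) dy + (4*x*z) dz.
Step 2: Apply d again. Using the 1-form formula, the coefficient of dx ∧ dy in d(df) is ∂^2 f/∂x ∂y - ∂^2 f/∂y ∂x = (0) - (0) = 0 (equality of mixed partials for smooth f).
Similarly for dx ∧ dz and dy ∧ dz — all coefficients vanish. So d(df) = 0.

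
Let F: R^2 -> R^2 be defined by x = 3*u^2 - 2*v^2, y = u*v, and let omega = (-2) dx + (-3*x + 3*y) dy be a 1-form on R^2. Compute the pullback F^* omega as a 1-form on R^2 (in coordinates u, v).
F^* omega = (-9*u^2*v + 3*u*v^2 - 12*u + 6*v^3) du + (-9*u^3 + 3*u^2*v + 6*u*v^2 + 8*v) dv

Using F^*(f dg) = (f ∘ F) d(g ∘ F), substitute each coordinate x_i by F_i(u, v) in f_i, and replace dx_i by d F_i = (∂F_i/∂u) du + (∂F_i/∂v) dv.
  For the x component: f_1(F) = -2; d F_1 = (6*u) du + (-4*v) dv
  For the y component: f_2(F) = -9*u^2 + 3*u*v + 6*v^2; d F_2 = (v) du + (u) dv
Combining and collecting du, dv coefficients:
  coeff of du: -9*u^2*v + 3*u*v^2 - 12*u + 6*v^3
  coeff of dv: -9*u^3 + 3*u^2*v + 6*u*v^2 + 8*v
F^* omega = (-9*u^2*v + 3*u*v^2 - 12*u + 6*v^3) du + (-9*u^3 + 3*u^2*v + 6*u*v^2 + 8*v) dv.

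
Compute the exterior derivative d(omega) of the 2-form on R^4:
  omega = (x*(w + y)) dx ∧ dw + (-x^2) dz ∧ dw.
d(omega) = (-x) dx ∧ dy ∧ dw + (-2*x) dx ∧ dz ∧ dw

For a 2-form omega = sum_{i<j} g_{ij} dx_i ∧ dx_j, the exterior derivative is
  d(omega) = sum_{i<j} d(g_{ij}) ∧ dx_i ∧ dx_j = sum_{i<j, k} (∂g_{ij}/∂x_k) dx_k ∧ dx_i ∧ dx_j.
Expand each term, using dx_k ∧ dx_i ∧ dx_j = sgn(permutation) dx_{(a)} ∧ dx_{(b)} ∧ dx_{(c)} with (a < b < c) sorted:
  d(x*(w + y)) includes (∂/∂y)(x*(w + y)) dy = (x) dy, which multiplied by dx ∧ dw gives (-x) dx ∧ dy ∧ dw
  d(-x^2) includes (∂/∂x)(-x^2) dx = (-2*x) dx, which multiplied by dz ∧ dw gives (-2*x) dx ∧ dz ∧ dw
Collecting like 3-forms: d(omega) = (-x) dx ∧ dy ∧ dw + (-2*x) dx ∧ dz ∧ dw.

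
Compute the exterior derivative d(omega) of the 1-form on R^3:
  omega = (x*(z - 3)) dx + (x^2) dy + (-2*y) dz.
d(omega) = (2*x) dx ∧ dy + (-x) dx ∧ dz + (-2) dy ∧ dz

For a 1-form omega = sum_i f_i dx_i, the exterior derivative is
  d(omega) = sum_{i < j} (∂f_j/∂x_i - ∂f_i/∂x_j) dx_i ∧ dx_j.
  coefficient of dx ∧ dy: ∂f_2/∂x - ∂f_1/∂y = ∂(x^2)/∂x - ∂(x*(z - 3))/∂y = 2*x
  coefficient of dx ∧ dz: ∂f_3/∂x - ∂f_1/∂z = ∂(-2*y)/∂x - ∂(x*(z - 3))/∂z = -x
  coefficient of dy ∧ dz: ∂f_3/∂y - ∂f_2/∂z = ∂(-2*y)/∂y - ∂(x^2)/∂z = -2
Assembling: d(omega) = (2*x) dx ∧ dy + (-x) dx ∧ dz + (-2) dy ∧ dz.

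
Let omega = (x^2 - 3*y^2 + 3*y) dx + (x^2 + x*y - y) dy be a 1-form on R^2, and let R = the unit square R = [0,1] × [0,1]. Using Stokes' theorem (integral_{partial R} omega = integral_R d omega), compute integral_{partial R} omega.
integral_(partial R) omega = 3/2

Stokes: integral_partial_R omega = integral_R d omega with d omega = (∂Q/∂x - ∂P/∂y) dx ∧ dy.
  ∂Q/∂x = 2*x + y
  ∂P/∂y = 3 - 6*y
  integrand = ∂Q/∂x - ∂P/∂y = 2*x + 7*y - 3.
Integrating over R: integral_0^1 integral_0^1 (2*x + 7*y - 3) dx dy = 3/2.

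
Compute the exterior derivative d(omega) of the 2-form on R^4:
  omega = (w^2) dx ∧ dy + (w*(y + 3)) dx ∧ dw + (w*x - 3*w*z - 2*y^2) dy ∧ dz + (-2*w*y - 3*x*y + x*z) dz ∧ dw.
d(omega) = (w) dx ∧ dy ∧ dw + (w) dx ∧ dy ∧ dz + (-2*w - 2*x - 3*z) dy ∧ dz ∧ dw + (-3*y + z) dx ∧ dz ∧ dw

For a 2-form omega = sum_{i<j} g_{ij} dx_i ∧ dx_j, the exterior derivative is
  d(omega) = sum_{i<j} d(g_{ij}) ∧ dx_i ∧ dx_j = sum_{i<j, k} (∂g_{ij}/∂x_k) dx_k ∧ dx_i ∧ dx_j.
Expand each term, using dx_k ∧ dx_i ∧ dx_j = sgn(permutation) dx_{(a)} ∧ dx_{(b)} ∧ dx_{(c)} with (a < b < c) sorted:
  d(w^2) includes (∂/∂w)(w^2) dw = (2*w) dw, which multiplied by dx ∧ dy gives (2*w) dx ∧ dy ∧ dw
  d(w*(y + 3)) includes (∂/∂y)(w*(y + 3)) dy = (w) dy, which multiplied by dx ∧ dw gives (-w) dx ∧ dy ∧ dw
  d(w*x - 3*w*z - 2*y^2) includes (∂/∂x)(w*x - 3*w*z - 2*y^2) dx = (w) dx, which multiplied by dy ∧ dz gives (w) dx ∧ dy ∧ dz
  d(w*x - 3*w*z - 2*y^2) includes (∂/∂w)(w*x - 3*w*z - 2*y^2) dw = (x - 3*z) dw, which multiplied by dy ∧ dz gives (x - 3*z) dy ∧ dz ∧ dw
  d(-2*w*y - 3*x*y + x*z) includes (∂/∂x)(-2*w*y - 3*x*y + x*z) dx = (-3*y + z) dx, which multiplied by dz ∧ dw gives (-3*y + z) dx ∧ dz ∧ dw
  d(-2*w*y - 3*x*y + x*z) includes (∂/∂y)(-2*w*y - 3*x*y + x*z) dy = (-2*w - 3*x) dy, which multiplied by dz ∧ dw gives (-2*w - 3*x) dy ∧ dz ∧ dw
Collecting like 3-forms: d(omega) = (w) dx ∧ dy ∧ dw + (w) dx ∧ dy ∧ dz + (-2*w - 2*x - 3*z) dy ∧ dz ∧ dw + (-3*y + z) dx ∧ dz ∧ dw.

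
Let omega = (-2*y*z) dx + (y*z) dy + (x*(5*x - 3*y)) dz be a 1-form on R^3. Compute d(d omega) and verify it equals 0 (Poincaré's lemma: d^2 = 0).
d(d omega) = 0

Step 1: d omega = sum_{i<j} (∂f_j/∂x_i - ∂f_i/∂x_j) dx_i ∧ dx_j:
  coeff of dx ∧ dy: 2*z
  coeff of dx ∧ dz: 10*x - y
  coeff of dy ∧ dz: -3*x - y
Step 2: Apply d again to each 2-form coefficient. The only possible 3-form in R^3 is dx ∧ dy ∧ dz, with coefficient
  ∂(coeff of dy∧dz)/∂x - ∂(coeff of dx∧dz)/∂y + ∂(coeff of dx∧dy)/∂z
  = ∂/∂x (-3*x - y) - ∂/∂y (10*x - y) + ∂/∂z (2*z).
Each of these terms simplifies to sums of mixed partials that cancel in pairs. The result is 0 (by equality of mixed partials for smooth functions — Schwarz / Clairaut).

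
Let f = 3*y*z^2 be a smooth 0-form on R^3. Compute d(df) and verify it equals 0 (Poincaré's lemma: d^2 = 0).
d(df) = 0

Step 1: df = sum_i (∂f/∂x_i) dx_i = (0) dx + (3*z^2) dy + (6*y*z) dz.
Step 2: Apply d again. Using the 1-form formula, the coefficient of dx ∧ dy in d(df) is ∂^2 f/∂x ∂y - ∂^2 f/∂y ∂x = (0) - (0) = 0 (equality of mixed partials for smooth f).
Similarly for dx ∧ dz and dy ∧ dz — all coefficients vanish. So d(df) = 0.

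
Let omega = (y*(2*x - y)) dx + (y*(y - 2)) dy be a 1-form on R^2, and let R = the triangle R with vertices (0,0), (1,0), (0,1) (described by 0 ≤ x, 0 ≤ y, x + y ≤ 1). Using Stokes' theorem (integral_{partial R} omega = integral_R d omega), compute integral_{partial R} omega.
integral_(partial R) omega = 0

Stokes: integral_partial_R omega = integral_R d omega with d omega = (∂Q/∂x - ∂P/∂y) dx ∧ dy.
  ∂Q/∂x = 0
  ∂P/∂y = 2*x - 2*y
  integrand = ∂Q/∂x - ∂P/∂y = -2*x + 2*y.
Integrating over R: integral_0^1 integral_0^{1-x} (-2*x + 2*y) dy dx = 0.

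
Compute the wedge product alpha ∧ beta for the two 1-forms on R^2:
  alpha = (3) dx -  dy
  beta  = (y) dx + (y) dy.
alpha ∧ beta = (4*y) dx ∧ dy

Distribute the wedge, using dx_i ∧ dx_j = -dx_j ∧ dx_i and dx_i ∧ dx_i = 0. For each pair (i, j) with i < j, the coefficient of dx_i ∧ dx_j in alpha ∧ beta is (alpha_i * beta_j - alpha_j * beta_i). Collecting: alpha ∧ beta = (4*y) dx ∧ dy.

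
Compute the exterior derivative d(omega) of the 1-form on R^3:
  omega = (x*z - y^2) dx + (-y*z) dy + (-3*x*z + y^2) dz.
d(omega) = (2*y) dx ∧ dy + (-x - 3*z) dx ∧ dz + (3*y) dy ∧ dz

For a 1-form omega = sum_i f_i dx_i, the exterior derivative is
  d(omega) = sum_{i < j} (∂f_j/∂x_i - ∂f_i/∂x_j) dx_i ∧ dx_j.
  coefficient of dx ∧ dy: ∂f_2/∂x - ∂f_1/∂y = ∂(-y*z)/∂x - ∂(x*z - y^2)/∂y = 2*y
  coefficient of dx ∧ dz: ∂f_3/∂x - ∂f_1/∂z = ∂(-3*x*z + y^2)/∂x - ∂(x*z - y^2)/∂z = -x - 3*z
  coefficient of dy ∧ dz: ∂f_3/∂y - ∂f_2/∂z = ∂(-3*x*z + y^2)/∂y - ∂(-y*z)/∂z = 3*y
Assembling: d(omega) = (2*y) dx ∧ dy + (-x - 3*z) dx ∧ dz + (3*y) dy ∧ dz.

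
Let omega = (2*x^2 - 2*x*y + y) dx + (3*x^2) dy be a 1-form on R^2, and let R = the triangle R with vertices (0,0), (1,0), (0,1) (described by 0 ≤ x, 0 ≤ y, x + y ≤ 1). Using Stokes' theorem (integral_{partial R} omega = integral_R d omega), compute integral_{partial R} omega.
integral_(partial R) omega = 5/6

Stokes: integral_partial_R omega = integral_R d omega with d omega = (∂Q/∂x - ∂P/∂y) dx ∧ dy.
  ∂Q/∂x = 6*x
  ∂P/∂y = 1 - 2*x
  integrand = ∂Q/∂x - ∂P/∂y = 8*x - 1.
Integrating over R: integral_0^1 integral_0^{1-x} (8*x - 1) dy dx = 5/6.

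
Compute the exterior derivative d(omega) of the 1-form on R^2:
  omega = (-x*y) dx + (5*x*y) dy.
d(omega) = (x + 5*y) dx ∧ dy

For a 1-form omega = sum_i f_i dx_i, the exterior derivative is
  d(omega) = sum_{i < j} (∂f_j/∂x_i - ∂f_i/∂x_j) dx_i ∧ dx_j.
  coefficient of dx ∧ dy: ∂f_2/∂x - ∂f_1/∂y = ∂(5*x*y)/∂x - ∂(-x*y)/∂y = x + 5*y
Assembling: d(omega) = (x + 5*y) dx ∧ dy.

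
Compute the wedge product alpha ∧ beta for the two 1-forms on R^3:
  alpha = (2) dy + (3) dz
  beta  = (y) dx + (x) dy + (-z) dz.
alpha ∧ beta = (-2*y) dx ∧ dy + (-3*x - 2*z) dy ∧ dz + (-3*y) dx ∧ dz

Distribute the wedge, using dx_i ∧ dx_j = -dx_j ∧ dx_i and dx_i ∧ dx_i = 0. For each pair (i, j) with i < j, the coefficient of dx_i ∧ dx_j in alpha ∧ beta is (alpha_i * beta_j - alpha_j * beta_i). Collecting: alpha ∧ beta = (-2*y) dx ∧ dy + (-3*x - 2*z) dy ∧ dz + (-3*y) dx ∧ dz.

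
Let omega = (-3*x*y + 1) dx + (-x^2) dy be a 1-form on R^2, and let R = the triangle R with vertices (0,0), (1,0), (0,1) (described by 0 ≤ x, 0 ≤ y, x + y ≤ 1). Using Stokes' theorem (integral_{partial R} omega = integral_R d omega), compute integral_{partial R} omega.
integral_(partial R) omega = 1/6

Stokes: integral_partial_R omega = integral_R d omega with d omega = (∂Q/∂x - ∂P/∂y) dx ∧ dy.
  ∂Q/∂x = -2*x
  ∂P/∂y = -3*x
  integrand = ∂Q/∂x - ∂P/∂y = x.
Integrating over R: integral_0^1 integral_0^{1-x} (x) dy dx = 1/6.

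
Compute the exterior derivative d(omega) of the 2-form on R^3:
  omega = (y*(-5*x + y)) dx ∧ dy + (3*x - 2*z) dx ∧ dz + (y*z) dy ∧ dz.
d(omega) = 0

For a 2-form omega = sum_{i<j} g_{ij} dx_i ∧ dx_j, the exterior derivative is
  d(omega) = sum_{i<j} d(g_{ij}) ∧ dx_i ∧ dx_j = sum_{i<j, k} (∂g_{ij}/∂x_k) dx_k ∧ dx_i ∧ dx_j.
Expand each term, using dx_k ∧ dx_i ∧ dx_j = sgn(permutation) dx_{(a)} ∧ dx_{(b)} ∧ dx_{(c)} with (a < b < c) sorted:

Collecting like 3-forms: d(omega) = 0.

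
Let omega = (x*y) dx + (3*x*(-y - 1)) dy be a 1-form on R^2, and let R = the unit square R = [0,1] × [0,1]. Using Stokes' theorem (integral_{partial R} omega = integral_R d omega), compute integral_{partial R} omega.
integral_(partial R) omega = -5

Stokes: integral_partial_R omega = integral_R d omega with d omega = (∂Q/∂x - ∂P/∂y) dx ∧ dy.
  ∂Q/∂x = -3*y - 3
  ∂P/∂y = x
  integrand = ∂Q/∂x - ∂P/∂y = -x - 3*y - 3.
Integrating over R: integral_0^1 integral_0^1 (-x - 3*y - 3) dx dy = -5.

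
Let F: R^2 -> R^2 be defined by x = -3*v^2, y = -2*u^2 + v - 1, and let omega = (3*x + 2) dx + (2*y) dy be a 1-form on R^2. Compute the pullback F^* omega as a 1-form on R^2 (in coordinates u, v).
F^* omega = (8*u*(2*u^2 - v + 1)) du + (-4*u^2 + 54*v^3 - 10*v - 2) dv

Using F^*(f dg) = (f ∘ F) d(g ∘ F), substitute each coordinate x_i by F_i(u, v) in f_i, and replace dx_i by d F_i = (∂F_i/∂u) du + (∂F_i/∂v) dv.
  For the x component: f_1(F) = 2 - 9*v^2; d F_1 = (0) du + (-6*v) dv
  For the y component: f_2(F) = -4*u^2 + 2*v - 2; d F_2 = (-4*u) du + (1) dv
Combining and collecting du, dv coefficients:
  coeff of du: 8*u*(2*u^2 - v + 1)
  coeff of dv: -4*u^2 + 54*v^3 - 10*v - 2
F^* omega = (8*u*(2*u^2 - v + 1)) du + (-4*u^2 + 54*v^3 - 10*v - 2) dv.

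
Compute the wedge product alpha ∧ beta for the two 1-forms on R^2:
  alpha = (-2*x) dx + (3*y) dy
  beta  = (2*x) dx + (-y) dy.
alpha ∧ beta = (-4*x*y) dx ∧ dy

Distribute the wedge, using dx_i ∧ dx_j = -dx_j ∧ dx_i and dx_i ∧ dx_i = 0. For each pair (i, j) with i < j, the coefficient of dx_i ∧ dx_j in alpha ∧ beta is (alpha_i * beta_j - alpha_j * beta_i). Collecting: alpha ∧ beta = (-4*x*y) dx ∧ dy.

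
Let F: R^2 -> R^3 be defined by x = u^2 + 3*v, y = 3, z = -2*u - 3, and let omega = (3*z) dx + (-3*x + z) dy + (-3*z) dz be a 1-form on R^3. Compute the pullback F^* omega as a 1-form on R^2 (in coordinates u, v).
F^* omega = (-12*u^2 - 30*u - 18) du + (-18*u - 27) dv

Using F^*(f dg) = (f ∘ F) d(g ∘ F), substitute each coordinate x_i by F_i(u, v) in f_i, and replace dx_i by d F_i = (∂F_i/∂u) du + (∂F_i/∂v) dv.
  For the x component: f_1(F) = -6*u - 9; d F_1 = (2*u) du + (3) dv
  For the y component: f_2(F) = -3*u^2 - 2*u - 9*v - 3; d F_2 = (0) du + (0) dv
  For the z component: f_3(F) = 6*u + 9; d F_3 = (-2) du + (0) dv
Combining and collecting du, dv coefficients:
  coeff of du: -12*u^2 - 30*u - 18
  coeff of dv: -18*u - 27
F^* omega = (-12*u^2 - 30*u - 18) du + (-18*u - 27) dv.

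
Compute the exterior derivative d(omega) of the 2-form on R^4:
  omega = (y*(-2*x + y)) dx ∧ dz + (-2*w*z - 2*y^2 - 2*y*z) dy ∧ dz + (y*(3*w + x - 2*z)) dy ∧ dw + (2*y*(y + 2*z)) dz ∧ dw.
d(omega) = (2*x - 2*y) dx ∧ dy ∧ dz + (6*y + 2*z) dy ∧ dz ∧ dw + (y) dx ∧ dy ∧ dw

For a 2-form omega = sum_{i<j} g_{ij} dx_i ∧ dx_j, the exterior derivative is
  d(omega) = sum_{i<j} d(g_{ij}) ∧ dx_i ∧ dx_j = sum_{i<j, k} (∂g_{ij}/∂x_k) dx_k ∧ dx_i ∧ dx_j.
Expand each term, using dx_k ∧ dx_i ∧ dx_j = sgn(permutation) dx_{(a)} ∧ dx_{(b)} ∧ dx_{(c)} with (a < b < c) sorted:
  d(y*(-2*x + y)) includes (∂/∂y)(y*(-2*x + y)) dy = (-2*x + 2*y) dy, which multiplied by dx ∧ dz gives (2*x - 2*y) dx ∧ dy ∧ dz
  d(-2*w*z - 2*y^2 - 2*y*z) includes (∂/∂w)(-2*w*z - 2*y^2 - 2*y*z) dw = (-2*z) dw, which multiplied by dy ∧ dz gives (-2*z) dy ∧ dz ∧ dw
  d(y*(3*w + x - 2*z)) includes (∂/∂x)(y*(3*w + x - 2*z)) dx = (y) dx, which multiplied by dy ∧ dw gives (y) dx ∧ dy ∧ dw
  d(y*(3*w + x - 2*z)) includes (∂/∂z)(y*(3*w + x - 2*z)) dz = (-2*y) dz, which multiplied by dy ∧ dw gives (2*y) dy ∧ dz ∧ dw
  d(2*y*(y + 2*z)) includes (∂/∂y)(2*y*(y + 2*z)) dy = (4*y + 4*z) dy, which multiplied by dz ∧ dw gives (4*y + 4*z) dy ∧ dz ∧ dw
Collecting like 3-forms: d(omega) = (2*x - 2*y) dx ∧ dy ∧ dz + (6*y + 2*z) dy ∧ dz ∧ dw + (y) dx ∧ dy ∧ dw.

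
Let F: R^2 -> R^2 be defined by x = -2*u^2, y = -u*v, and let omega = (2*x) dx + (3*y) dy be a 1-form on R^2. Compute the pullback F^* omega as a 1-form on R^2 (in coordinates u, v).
F^* omega = (u*(16*u^2 + 3*v^2)) du + (3*u^2*v) dv

Using F^*(f dg) = (f ∘ F) d(g ∘ F), substitute each coordinate x_i by F_i(u, v) in f_i, and replace dx_i by d F_i = (∂F_i/∂u) du + (∂F_i/∂v) dv.
  For the x component: f_1(F) = -4*u^2; d F_1 = (-4*u) du + (0) dv
  For the y component: f_2(F) = -3*u*v; d F_2 = (-v) du + (-u) dv
Combining and collecting du, dv coefficients:
  coeff of du: u*(16*u^2 + 3*v^2)
  coeff of dv: 3*u^2*v
F^* omega = (u*(16*u^2 + 3*v^2)) du + (3*u^2*v) dv.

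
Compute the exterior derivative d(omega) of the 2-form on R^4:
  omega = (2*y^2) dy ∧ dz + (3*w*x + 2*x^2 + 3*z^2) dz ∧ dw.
d(omega) = (3*w + 4*x) dx ∧ dz ∧ dw

For a 2-form omega = sum_{i<j} g_{ij} dx_i ∧ dx_j, the exterior derivative is
  d(omega) = sum_{i<j} d(g_{ij}) ∧ dx_i ∧ dx_j = sum_{i<j, k} (∂g_{ij}/∂x_k) dx_k ∧ dx_i ∧ dx_j.
Expand each term, using dx_k ∧ dx_i ∧ dx_j = sgn(permutation) dx_{(a)} ∧ dx_{(b)} ∧ dx_{(c)} with (a < b < c) sorted:
  d(3*w*x + 2*x^2 + 3*z^2) includes (∂/∂x)(3*w*x + 2*x^2 + 3*z^2) dx = (3*w + 4*x) dx, which multiplied by dz ∧ dw gives (3*w + 4*x) dx ∧ dz ∧ dw
Collecting like 3-forms: d(omega) = (3*w + 4*x) dx ∧ dz ∧ dw.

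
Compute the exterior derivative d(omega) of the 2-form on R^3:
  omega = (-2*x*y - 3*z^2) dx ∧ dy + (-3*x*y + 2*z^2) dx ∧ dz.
d(omega) = (3*x - 6*z) dx ∧ dy ∧ dz

For a 2-form omega = sum_{i<j} g_{ij} dx_i ∧ dx_j, the exterior derivative is
  d(omega) = sum_{i<j} d(g_{ij}) ∧ dx_i ∧ dx_j = sum_{i<j, k} (∂g_{ij}/∂x_k) dx_k ∧ dx_i ∧ dx_j.
Expand each term, using dx_k ∧ dx_i ∧ dx_j = sgn(permutation) dx_{(a)} ∧ dx_{(b)} ∧ dx_{(c)} with (a < b < c) sorted:
  d(-2*x*y - 3*z^2) includes (∂/∂z)(-2*x*y - 3*z^2) dz = (-6*z) dz, which multiplied by dx ∧ dy gives (-6*z) dx ∧ dy ∧ dz
  d(-3*x*y + 2*z^2) includes (∂/∂y)(-3*x*y + 2*z^2) dy = (-3*x) dy, which multiplied by dx ∧ dz gives (3*x) dx ∧ dy ∧ dz
Collecting like 3-forms: d(omega) = (3*x - 6*z) dx ∧ dy ∧ dz.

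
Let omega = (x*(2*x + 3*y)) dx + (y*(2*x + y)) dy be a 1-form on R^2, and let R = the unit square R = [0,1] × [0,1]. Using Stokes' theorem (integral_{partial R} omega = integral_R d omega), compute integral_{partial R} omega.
integral_(partial R) omega = -1/2

Stokes: integral_partial_R omega = integral_R d omega with d omega = (∂Q/∂x - ∂P/∂y) dx ∧ dy.
  ∂Q/∂x = 2*y
  ∂P/∂y = 3*x
  integrand = ∂Q/∂x - ∂P/∂y = -3*x + 2*y.
Integrating over R: integral_0^1 integral_0^1 (-3*x + 2*y) dx dy = -1/2.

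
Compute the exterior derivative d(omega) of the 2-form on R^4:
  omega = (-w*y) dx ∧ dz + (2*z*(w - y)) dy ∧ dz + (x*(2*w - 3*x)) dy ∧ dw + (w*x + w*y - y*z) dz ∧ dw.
d(omega) = (w) dx ∧ dy ∧ dz + (w - y) dx ∧ dz ∧ dw + (w + z) dy ∧ dz ∧ dw + (2*w - 6*x) dx ∧ dy ∧ dw

For a 2-form omega = sum_{i<j} g_{ij} dx_i ∧ dx_j, the exterior derivative is
  d(omega) = sum_{i<j} d(g_{ij}) ∧ dx_i ∧ dx_j = sum_{i<j, k} (∂g_{ij}/∂x_k) dx_k ∧ dx_i ∧ dx_j.
Expand each term, using dx_k ∧ dx_i ∧ dx_j = sgn(permutation) dx_{(a)} ∧ dx_{(b)} ∧ dx_{(c)} with (a < b < c) sorted:
  d(-w*y) includes (∂/∂y)(-w*y) dy = (-w) dy, which multiplied by dx ∧ dz gives (w) dx ∧ dy ∧ dz
  d(-w*y) includes (∂/∂w)(-w*y) dw = (-y) dw, which multiplied by dx ∧ dz gives (-y) dx ∧ dz ∧ dw
  d(2*z*(w - y)) includes (∂/∂w)(2*z*(w - y)) dw = (2*z) dw, which multiplied by dy ∧ dz gives (2*z) dy ∧ dz ∧ dw
  d(x*(2*w - 3*x)) includes (∂/∂x)(x*(2*w - 3*x)) dx = (2*w - 6*x) dx, which multiplied by dy ∧ dw gives (2*w - 6*x) dx ∧ dy ∧ dw
  d(w*x + w*y - y*z) includes (∂/∂x)(w*x + w*y - y*z) dx = (w) dx, which multiplied by dz ∧ dw gives (w) dx ∧ dz ∧ dw
  d(w*x + w*y - y*z) includes (∂/∂y)(w*x + w*y - y*z) dy = (w - z) dy, which multiplied by dz ∧ dw gives (w - z) dy ∧ dz ∧ dw
Collecting like 3-forms: d(omega) = (w) dx ∧ dy ∧ dz + (w - y) dx ∧ dz ∧ dw + (w + z) dy ∧ dz ∧ dw + (2*w - 6*x) dx ∧ dy ∧ dw.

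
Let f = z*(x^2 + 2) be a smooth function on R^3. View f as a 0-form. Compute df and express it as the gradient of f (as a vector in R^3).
df = (2*x*z) dx + (0) dy + (x^2 + 2) dz; grad f = (2*x*z, 0, x^2 + 2)

For a 0-form f, d f = (∂f/∂x) dx + (∂f/∂y) dy + (∂f/∂z) dz. The components of the vector representation are exactly the entries of grad f in Cartesian coordinates:
  ∂f/∂x = 2*x*z
  ∂f/∂y = 0
  ∂f/∂z = x^2 + 2.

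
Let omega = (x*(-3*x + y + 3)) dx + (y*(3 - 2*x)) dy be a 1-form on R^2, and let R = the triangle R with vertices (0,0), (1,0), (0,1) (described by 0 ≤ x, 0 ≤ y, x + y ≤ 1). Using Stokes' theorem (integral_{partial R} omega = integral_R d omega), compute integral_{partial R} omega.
integral_(partial R) omega = -1/2

Stokes: integral_partial_R omega = integral_R d omega with d omega = (∂Q/∂x - ∂P/∂y) dx ∧ dy.
  ∂Q/∂x = -2*y
  ∂P/∂y = x
  integrand = ∂Q/∂x - ∂P/∂y = -x - 2*y.
Integrating over R: integral_0^1 integral_0^{1-x} (-x - 2*y) dy dx = -1/2.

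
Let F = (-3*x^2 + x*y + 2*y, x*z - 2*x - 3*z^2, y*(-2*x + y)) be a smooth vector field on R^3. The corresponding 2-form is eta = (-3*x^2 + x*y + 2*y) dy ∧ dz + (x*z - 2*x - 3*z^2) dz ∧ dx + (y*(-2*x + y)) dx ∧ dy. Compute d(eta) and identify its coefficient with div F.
d(eta) = (-6*x + y) dx ∧ dy ∧ dz; div F = -6*x + y

For a 2-form in R^3 of the form above, applying d gives a 3-form with coefficient ∂P/∂x + ∂Q/∂y + ∂R/∂z:
  ∂P/∂x = -6*x + y
  ∂Q/∂y = 0
  ∂R/∂z = 0
Sum = -6*x + y, which is exactly div F.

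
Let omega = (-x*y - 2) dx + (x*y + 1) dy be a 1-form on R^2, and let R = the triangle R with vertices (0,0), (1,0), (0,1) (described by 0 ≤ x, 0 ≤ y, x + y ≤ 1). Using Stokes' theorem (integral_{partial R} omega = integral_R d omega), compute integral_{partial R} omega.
integral_(partial R) omega = 1/3

Stokes: integral_partial_R omega = integral_R d omega with d omega = (∂Q/∂x - ∂P/∂y) dx ∧ dy.
  ∂Q/∂x = y
  ∂P/∂y = -x
  integrand = ∂Q/∂x - ∂P/∂y = x + y.
Integrating over R: integral_0^1 integral_0^{1-x} (x + y) dy dx = 1/3.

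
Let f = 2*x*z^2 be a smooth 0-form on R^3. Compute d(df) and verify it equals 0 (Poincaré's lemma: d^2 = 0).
d(df) = 0

Step 1: df = sum_i (∂f/∂x_i) dx_i = (2*z^2) dx + (0) dy + (4*x*z) dz.
Step 2: Apply d again. Using the 1-form formula, the coefficient of dx ∧ dy in d(df) is ∂^2 f/∂x ∂y - ∂^2 f/∂y ∂x = (0) - (0) = 0 (equality of mixed partials for smooth f).
Similarly for dx ∧ dz and dy ∧ dz — all coefficients vanish. So d(df) = 0.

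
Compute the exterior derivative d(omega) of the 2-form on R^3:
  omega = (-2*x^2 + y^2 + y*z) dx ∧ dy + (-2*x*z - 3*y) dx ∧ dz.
d(omega) = (y + 3) dx ∧ dy ∧ dz

For a 2-form omega = sum_{i<j} g_{ij} dx_i ∧ dx_j, the exterior derivative is
  d(omega) = sum_{i<j} d(g_{ij}) ∧ dx_i ∧ dx_j = sum_{i<j, k} (∂g_{ij}/∂x_k) dx_k ∧ dx_i ∧ dx_j.
Expand each term, using dx_k ∧ dx_i ∧ dx_j = sgn(permutation) dx_{(a)} ∧ dx_{(b)} ∧ dx_{(c)} with (a < b < c) sorted:
  d(-2*x^2 + y^2 + y*z) includes (∂/∂z)(-2*x^2 + y^2 + y*z) dz = (y) dz, which multiplied by dx ∧ dy gives (y) dx ∧ dy ∧ dz
  d(-2*x*z - 3*y) includes (∂/∂y)(-2*x*z - 3*y) dy = (-3) dy, which multiplied by dx ∧ dz gives (3) dx ∧ dy ∧ dz
Collecting like 3-forms: d(omega) = (y + 3) dx ∧ dy ∧ dz.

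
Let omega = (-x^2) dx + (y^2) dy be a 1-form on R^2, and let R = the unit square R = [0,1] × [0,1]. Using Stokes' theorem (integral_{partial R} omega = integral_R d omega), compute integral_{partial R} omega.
integral_(partial R) omega = 0

Stokes: integral_partial_R omega = integral_R d omega with d omega = (∂Q/∂x - ∂P/∂y) dx ∧ dy.
  ∂Q/∂x = 0
  ∂P/∂y = 0
  integrand = ∂Q/∂x - ∂P/∂y = 0.
Integrating over R: integral_0^1 integral_0^1 (0) dx dy = 0.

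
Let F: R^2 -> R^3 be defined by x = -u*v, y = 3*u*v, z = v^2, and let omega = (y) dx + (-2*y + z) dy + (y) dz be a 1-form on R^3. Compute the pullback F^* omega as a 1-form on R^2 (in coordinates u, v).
F^* omega = (3*v^2*(-7*u + v)) du + (3*u*v*(-7*u + 3*v)) dv

Using F^*(f dg) = (f ∘ F) d(g ∘ F), substitute each coordinate x_i by F_i(u, v) in f_i, and replace dx_i by d F_i = (∂F_i/∂u) du + (∂F_i/∂v) dv.
  For the x component: f_1(F) = 3*u*v; d F_1 = (-v) du + (-u) dv
  For the y component: f_2(F) = v*(-6*u + v); d F_2 = (3*v) du + (3*u) dv
  For the z component: f_3(F) = 3*u*v; d F_3 = (0) du + (2*v) dv
Combining and collecting du, dv coefficients:
  coeff of du: 3*v^2*(-7*u + v)
  coeff of dv: 3*u*v*(-7*u + 3*v)
F^* omega = (3*v^2*(-7*u + v)) du + (3*u*v*(-7*u + 3*v)) dv.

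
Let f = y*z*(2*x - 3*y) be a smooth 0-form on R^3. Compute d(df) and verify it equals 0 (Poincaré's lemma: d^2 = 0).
d(df) = 0

Step 1: df = sum_i (∂f/∂x_i) dx_i = (2*y*z) dx + (2*z*(x - 3*y)) dy + (y*(2*x - 3*y)) dz.
Step 2: Apply d again. Using the 1-form formula, the coefficient of dx ∧ dy in d(df) is ∂^2 f/∂x ∂y - ∂^2 f/∂y ∂x = (2*z) - (2*z) = 0 (equality of mixed partials for smooth f).
Similarly for dx ∧ dz and dy ∧ dz — all coefficients vanish. So d(df) = 0.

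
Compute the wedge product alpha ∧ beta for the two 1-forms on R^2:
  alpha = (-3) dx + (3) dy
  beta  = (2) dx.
alpha ∧ beta = (-6) dx ∧ dy

Distribute the wedge, using dx_i ∧ dx_j = -dx_j ∧ dx_i and dx_i ∧ dx_i = 0. For each pair (i, j) with i < j, the coefficient of dx_i ∧ dx_j in alpha ∧ beta is (alpha_i * beta_j - alpha_j * beta_i). Collecting: alpha ∧ beta = (-6) dx ∧ dy.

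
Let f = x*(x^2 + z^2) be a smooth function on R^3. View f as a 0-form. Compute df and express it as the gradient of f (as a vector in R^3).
df = (3*x^2 + z^2) dx + (0) dy + (2*x*z) dz; grad f = (3*x^2 + z^2, 0, 2*x*z)

For a 0-form f, d f = (∂f/∂x) dx + (∂f/∂y) dy + (∂f/∂z) dz. The components of the vector representation are exactly the entries of grad f in Cartesian coordinates:
  ∂f/∂x = 3*x^2 + z^2
  ∂f/∂y = 0
  ∂f/∂z = 2*x*z.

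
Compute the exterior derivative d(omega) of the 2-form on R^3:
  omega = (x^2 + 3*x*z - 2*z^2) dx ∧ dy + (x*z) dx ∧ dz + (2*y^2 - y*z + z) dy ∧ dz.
d(omega) = (3*x - 4*z) dx ∧ dy ∧ dz

For a 2-form omega = sum_{i<j} g_{ij} dx_i ∧ dx_j, the exterior derivative is
  d(omega) = sum_{i<j} d(g_{ij}) ∧ dx_i ∧ dx_j = sum_{i<j, k} (∂g_{ij}/∂x_k) dx_k ∧ dx_i ∧ dx_j.
Expand each term, using dx_k ∧ dx_i ∧ dx_j = sgn(permutation) dx_{(a)} ∧ dx_{(b)} ∧ dx_{(c)} with (a < b < c) sorted:
  d(x^2 + 3*x*z - 2*z^2) includes (∂/∂z)(x^2 + 3*x*z - 2*z^2) dz = (3*x - 4*z) dz, which multiplied by dx ∧ dy gives (3*x - 4*z) dx ∧ dy ∧ dz
Collecting like 3-forms: d(omega) = (3*x - 4*z) dx ∧ dy ∧ dz.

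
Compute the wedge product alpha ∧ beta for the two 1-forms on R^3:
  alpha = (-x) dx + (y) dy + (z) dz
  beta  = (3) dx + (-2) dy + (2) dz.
alpha ∧ beta = (2*x - 3*y) dx ∧ dy + (-2*x - 3*z) dx ∧ dz + (2*y + 2*z) dy ∧ dz

Distribute the wedge, using dx_i ∧ dx_j = -dx_j ∧ dx_i and dx_i ∧ dx_i = 0. For each pair (i, j) with i < j, the coefficient of dx_i ∧ dx_j in alpha ∧ beta is (alpha_i * beta_j - alpha_j * beta_i). Collecting: alpha ∧ beta = (2*x - 3*y) dx ∧ dy + (-2*x - 3*z) dx ∧ dz + (2*y + 2*z) dy ∧ dz.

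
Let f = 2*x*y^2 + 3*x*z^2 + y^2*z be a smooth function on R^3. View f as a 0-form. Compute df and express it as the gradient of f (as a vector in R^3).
df = (2*y^2 + 3*z^2) dx + (2*y*(2*x + z)) dy + (6*x*z + y^2) dz; grad f = (2*y^2 + 3*z^2, 2*y*(2*x + z), 6*x*z + y^2)

For a 0-form f, d f = (∂f/∂x) dx + (∂f/∂y) dy + (∂f/∂z) dz. The components of the vector representation are exactly the entries of grad f in Cartesian coordinates:
  ∂f/∂x = 2*y^2 + 3*z^2
  ∂f/∂y = 2*y*(2*x + z)
  ∂f/∂z = 6*x*z + y^2.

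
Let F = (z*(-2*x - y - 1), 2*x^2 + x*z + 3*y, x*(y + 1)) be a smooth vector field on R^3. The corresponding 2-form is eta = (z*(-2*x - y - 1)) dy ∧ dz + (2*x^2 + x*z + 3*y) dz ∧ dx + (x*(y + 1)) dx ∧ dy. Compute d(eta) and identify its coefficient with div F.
d(eta) = (3 - 2*z) dx ∧ dy ∧ dz; div F = 3 - 2*z

For a 2-form in R^3 of the form above, applying d gives a 3-form with coefficient ∂P/∂x + ∂Q/∂y + ∂R/∂z:
  ∂P/∂x = -2*z
  ∂Q/∂y = 3
  ∂R/∂z = 0
Sum = 3 - 2*z, which is exactly div F.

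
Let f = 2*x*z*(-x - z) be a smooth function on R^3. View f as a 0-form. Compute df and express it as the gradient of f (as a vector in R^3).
df = (2*z*(-2*x - z)) dx + (0) dy + (2*x*(-x - 2*z)) dz; grad f = (2*z*(-2*x - z), 0, 2*x*(-x - 2*z))

For a 0-form f, d f = (∂f/∂x) dx + (∂f/∂y) dy + (∂f/∂z) dz. The components of the vector representation are exactly the entries of grad f in Cartesian coordinates:
  ∂f/∂x = 2*z*(-2*x - z)
  ∂f/∂y = 0
  ∂f/∂z = 2*x*(-x - 2*z).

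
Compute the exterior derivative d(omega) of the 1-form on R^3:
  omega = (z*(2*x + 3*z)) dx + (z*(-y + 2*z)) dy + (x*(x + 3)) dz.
d(omega) = (3 - 6*z) dx ∧ dz + (y - 4*z) dy ∧ dz

For a 1-form omega = sum_i f_i dx_i, the exterior derivative is
  d(omega) = sum_{i < j} (∂f_j/∂x_i - ∂f_i/∂x_j) dx_i ∧ dx_j.
  coefficient of dx ∧ dz: ∂f_3/∂x - ∂f_1/∂z = ∂(x*(x + 3))/∂x - ∂(z*(2*x + 3*z))/∂z = 3 - 6*z
  coefficient of dy ∧ dz: ∂f_3/∂y - ∂f_2/∂z = ∂(x*(x + 3))/∂y - ∂(z*(-y + 2*z))/∂z = y - 4*z
Assembling: d(omega) = (3 - 6*z) dx ∧ dz + (y - 4*z) dy ∧ dz.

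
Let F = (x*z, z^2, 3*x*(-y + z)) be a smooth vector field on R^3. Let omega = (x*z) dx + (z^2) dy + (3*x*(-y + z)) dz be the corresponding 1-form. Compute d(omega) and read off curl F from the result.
d(omega) = (-3*x - 2*z) dy ∧ dz + (x + 3*y - 3*z) dz ∧ dx + (0) dx ∧ dy; curl F = (-3*x - 2*z, x + 3*y - 3*z, 0)

d omega = sum_{i<j} (∂f_j/∂x_i - ∂f_i/∂x_j) dx_i ∧ dx_j. Under the identification (dy ∧ dz, dz ∧ dx, dx ∧ dy) ↔ (e_x, e_y, e_z), the coefficients are exactly the components of curl F. Compute:
  ∂R/∂y - ∂Q/∂z = (-3*x) - (2*z) = -3*x - 2*z
  ∂P/∂z - ∂R/∂x = (x) - (-3*y + 3*z) = x + 3*y - 3*z
  ∂Q/∂x - ∂P/∂y = (0) - (0) = 0.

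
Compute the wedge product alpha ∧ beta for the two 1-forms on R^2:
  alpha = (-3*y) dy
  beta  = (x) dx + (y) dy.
alpha ∧ beta = (3*x*y) dx ∧ dy

Distribute the wedge, using dx_i ∧ dx_j = -dx_j ∧ dx_i and dx_i ∧ dx_i = 0. For each pair (i, j) with i < j, the coefficient of dx_i ∧ dx_j in alpha ∧ beta is (alpha_i * beta_j - alpha_j * beta_i). Collecting: alpha ∧ beta = (3*x*y) dx ∧ dy.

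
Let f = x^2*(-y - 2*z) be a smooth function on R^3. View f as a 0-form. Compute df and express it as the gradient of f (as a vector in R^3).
df = (2*x*(-y - 2*z)) dx + (-x^2) dy + (-2*x^2) dz; grad f = (2*x*(-y - 2*z), -x^2, -2*x^2)

For a 0-form f, d f = (∂f/∂x) dx + (∂f/∂y) dy + (∂f/∂z) dz. The components of the vector representation are exactly the entries of grad f in Cartesian coordinates:
  ∂f/∂x = 2*x*(-y - 2*z)
  ∂f/∂y = -x^2
  ∂f/∂z = -2*x^2.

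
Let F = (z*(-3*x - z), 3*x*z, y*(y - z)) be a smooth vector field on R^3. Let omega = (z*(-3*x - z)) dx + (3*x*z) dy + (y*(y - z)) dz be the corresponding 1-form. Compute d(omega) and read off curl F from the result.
d(omega) = (-3*x + 2*y - z) dy ∧ dz + (-3*x - 2*z) dz ∧ dx + (3*z) dx ∧ dy; curl F = (-3*x + 2*y - z, -3*x - 2*z, 3*z)

d omega = sum_{i<j} (∂f_j/∂x_i - ∂f_i/∂x_j) dx_i ∧ dx_j. Under the identification (dy ∧ dz, dz ∧ dx, dx ∧ dy) ↔ (e_x, e_y, e_z), the coefficients are exactly the components of curl F. Compute:
  ∂R/∂y - ∂Q/∂z = (2*y - z) - (3*x) = -3*x + 2*y - z
  ∂P/∂z - ∂R/∂x = (-3*x - 2*z) - (0) = -3*x - 2*z
  ∂Q/∂x - ∂P/∂y = (3*z) - (0) = 3*z.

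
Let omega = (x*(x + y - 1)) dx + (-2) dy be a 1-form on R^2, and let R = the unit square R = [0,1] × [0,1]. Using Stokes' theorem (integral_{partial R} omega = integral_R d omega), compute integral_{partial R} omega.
integral_(partial R) omega = -1/2

Stokes: integral_partial_R omega = integral_R d omega with d omega = (∂Q/∂x - ∂P/∂y) dx ∧ dy.
  ∂Q/∂x = 0
  ∂P/∂y = x
  integrand = ∂Q/∂x - ∂P/∂y = -x.
Integrating over R: integral_0^1 integral_0^1 (-x) dx dy = -1/2.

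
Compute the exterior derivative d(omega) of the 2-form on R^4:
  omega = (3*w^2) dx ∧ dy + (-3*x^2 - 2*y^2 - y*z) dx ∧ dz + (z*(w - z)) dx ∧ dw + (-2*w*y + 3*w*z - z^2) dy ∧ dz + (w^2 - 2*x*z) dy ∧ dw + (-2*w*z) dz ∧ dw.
d(omega) = (6*w - 2*z) dx ∧ dy ∧ dw + (4*y + z) dx ∧ dy ∧ dz + (-w + 2*z) dx ∧ dz ∧ dw + (2*x - 2*y + 3*z) dy ∧ dz ∧ dw

For a 2-form omega = sum_{i<j} g_{ij} dx_i ∧ dx_j, the exterior derivative is
  d(omega) = sum_{i<j} d(g_{ij}) ∧ dx_i ∧ dx_j = sum_{i<j, k} (∂g_{ij}/∂x_k) dx_k ∧ dx_i ∧ dx_j.
Expand each term, using dx_k ∧ dx_i ∧ dx_j = sgn(permutation) dx_{(a)} ∧ dx_{(b)} ∧ dx_{(c)} with (a < b < c) sorted:
  d(3*w^2) includes (∂/∂w)(3*w^2) dw = (6*w) dw, which multiplied by dx ∧ dy gives (6*w) dx ∧ dy ∧ dw
  d(-3*x^2 - 2*y^2 - y*z) includes (∂/∂y)(-3*x^2 - 2*y^2 - y*z) dy = (-4*y - z) dy, which multiplied by dx ∧ dz gives (4*y + z) dx ∧ dy ∧ dz
  d(z*(w - z)) includes (∂/∂z)(z*(w - z)) dz = (w - 2*z) dz, which multiplied by dx ∧ dw gives (-w + 2*z) dx ∧ dz ∧ dw
  d(-2*w*y + 3*w*z - z^2) includes (∂/∂w)(-2*w*y + 3*w*z - z^2) dw = (-2*y + 3*z) dw, which multiplied by dy ∧ dz gives (-2*y + 3*z) dy ∧ dz ∧ dw
  d(w^2 - 2*x*z) includes (∂/∂x)(w^2 - 2*x*z) dx = (-2*z) dx, which multiplied by dy ∧ dw gives (-2*z) dx ∧ dy ∧ dw
  d(w^2 - 2*x*z) includes (∂/∂z)(w^2 - 2*x*z) dz = (-2*x) dz, which multiplied by dy ∧ dw gives (2*x) dy ∧ dz ∧ dw
Collecting like 3-forms: d(omega) = (6*w - 2*z) dx ∧ dy ∧ dw + (4*y + z) dx ∧ dy ∧ dz + (-w + 2*z) dx ∧ dz ∧ dw + (2*x - 2*y + 3*z) dy ∧ dz ∧ dw.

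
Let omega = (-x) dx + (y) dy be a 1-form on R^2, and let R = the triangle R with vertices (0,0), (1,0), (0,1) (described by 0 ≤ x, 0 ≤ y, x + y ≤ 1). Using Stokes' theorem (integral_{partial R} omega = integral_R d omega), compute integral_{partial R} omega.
integral_(partial R) omega = 0

Stokes: integral_partial_R omega = integral_R d omega with d omega = (∂Q/∂x - ∂P/∂y) dx ∧ dy.
  ∂Q/∂x = 0
  ∂P/∂y = 0
  integrand = ∂Q/∂x - ∂P/∂y = 0.
Integrating over R: integral_0^1 integral_0^{1-x} (0) dy dx = 0.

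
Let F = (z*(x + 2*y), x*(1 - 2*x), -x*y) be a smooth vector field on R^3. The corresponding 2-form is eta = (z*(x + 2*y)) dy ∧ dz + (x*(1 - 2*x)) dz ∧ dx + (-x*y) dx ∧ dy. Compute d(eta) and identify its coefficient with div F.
d(eta) = (z) dx ∧ dy ∧ dz; div F = z

For a 2-form in R^3 of the form above, applying d gives a 3-form with coefficient ∂P/∂x + ∂Q/∂y + ∂R/∂z:
  ∂P/∂x = z
  ∂Q/∂y = 0
  ∂R/∂z = 0
Sum = z, which is exactly div F.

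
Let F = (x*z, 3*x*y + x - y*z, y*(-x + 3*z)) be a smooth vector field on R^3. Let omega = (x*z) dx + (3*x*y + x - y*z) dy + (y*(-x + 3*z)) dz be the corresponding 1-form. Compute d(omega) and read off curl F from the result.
d(omega) = (-x + y + 3*z) dy ∧ dz + (x + y) dz ∧ dx + (3*y + 1) dx ∧ dy; curl F = (-x + y + 3*z, x + y, 3*y + 1)

d omega = sum_{i<j} (∂f_j/∂x_i - ∂f_i/∂x_j) dx_i ∧ dx_j. Under the identification (dy ∧ dz, dz ∧ dx, dx ∧ dy) ↔ (e_x, e_y, e_z), the coefficients are exactly the components of curl F. Compute:
  ∂R/∂y - ∂Q/∂z = (-x + 3*z) - (-y) = -x + y + 3*z
  ∂P/∂z - ∂R/∂x = (x) - (-y) = x + y
  ∂Q/∂x - ∂P/∂y = (3*y + 1) - (0) = 3*y + 1.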